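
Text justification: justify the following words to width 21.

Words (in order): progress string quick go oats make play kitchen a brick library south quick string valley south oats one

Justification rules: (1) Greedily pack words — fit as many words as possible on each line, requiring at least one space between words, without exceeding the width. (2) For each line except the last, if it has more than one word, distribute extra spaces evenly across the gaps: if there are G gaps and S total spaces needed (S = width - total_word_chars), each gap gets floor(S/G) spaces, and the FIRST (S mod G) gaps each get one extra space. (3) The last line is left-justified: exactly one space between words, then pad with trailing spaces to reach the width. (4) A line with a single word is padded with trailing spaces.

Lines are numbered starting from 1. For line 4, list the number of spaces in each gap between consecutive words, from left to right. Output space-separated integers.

Line 1: ['progress', 'string', 'quick'] (min_width=21, slack=0)
Line 2: ['go', 'oats', 'make', 'play'] (min_width=17, slack=4)
Line 3: ['kitchen', 'a', 'brick'] (min_width=15, slack=6)
Line 4: ['library', 'south', 'quick'] (min_width=19, slack=2)
Line 5: ['string', 'valley', 'south'] (min_width=19, slack=2)
Line 6: ['oats', 'one'] (min_width=8, slack=13)

Answer: 2 2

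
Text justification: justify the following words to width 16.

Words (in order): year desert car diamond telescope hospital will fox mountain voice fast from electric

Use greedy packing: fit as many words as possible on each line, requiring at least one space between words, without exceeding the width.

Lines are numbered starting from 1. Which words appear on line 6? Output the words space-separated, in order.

Answer: voice fast from

Derivation:
Line 1: ['year', 'desert', 'car'] (min_width=15, slack=1)
Line 2: ['diamond'] (min_width=7, slack=9)
Line 3: ['telescope'] (min_width=9, slack=7)
Line 4: ['hospital', 'will'] (min_width=13, slack=3)
Line 5: ['fox', 'mountain'] (min_width=12, slack=4)
Line 6: ['voice', 'fast', 'from'] (min_width=15, slack=1)
Line 7: ['electric'] (min_width=8, slack=8)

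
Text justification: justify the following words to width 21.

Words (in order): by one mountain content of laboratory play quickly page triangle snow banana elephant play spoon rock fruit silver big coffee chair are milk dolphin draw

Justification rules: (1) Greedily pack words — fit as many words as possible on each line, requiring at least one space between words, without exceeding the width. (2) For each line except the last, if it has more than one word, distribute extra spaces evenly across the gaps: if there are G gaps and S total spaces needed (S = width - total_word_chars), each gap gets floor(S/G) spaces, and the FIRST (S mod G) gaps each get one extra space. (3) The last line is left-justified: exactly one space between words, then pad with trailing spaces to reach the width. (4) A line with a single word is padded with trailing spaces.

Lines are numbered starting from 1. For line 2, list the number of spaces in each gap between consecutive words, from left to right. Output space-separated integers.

Line 1: ['by', 'one', 'mountain'] (min_width=15, slack=6)
Line 2: ['content', 'of', 'laboratory'] (min_width=21, slack=0)
Line 3: ['play', 'quickly', 'page'] (min_width=17, slack=4)
Line 4: ['triangle', 'snow', 'banana'] (min_width=20, slack=1)
Line 5: ['elephant', 'play', 'spoon'] (min_width=19, slack=2)
Line 6: ['rock', 'fruit', 'silver', 'big'] (min_width=21, slack=0)
Line 7: ['coffee', 'chair', 'are', 'milk'] (min_width=21, slack=0)
Line 8: ['dolphin', 'draw'] (min_width=12, slack=9)

Answer: 1 1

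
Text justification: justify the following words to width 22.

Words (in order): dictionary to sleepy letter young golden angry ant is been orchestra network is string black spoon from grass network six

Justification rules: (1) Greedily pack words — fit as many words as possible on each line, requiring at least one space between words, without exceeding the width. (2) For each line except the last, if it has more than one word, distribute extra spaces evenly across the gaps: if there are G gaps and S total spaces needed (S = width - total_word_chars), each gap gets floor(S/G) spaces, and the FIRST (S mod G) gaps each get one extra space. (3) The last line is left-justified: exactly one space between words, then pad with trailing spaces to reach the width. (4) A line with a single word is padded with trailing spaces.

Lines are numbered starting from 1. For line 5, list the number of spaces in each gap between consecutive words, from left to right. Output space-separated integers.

Answer: 3 3

Derivation:
Line 1: ['dictionary', 'to', 'sleepy'] (min_width=20, slack=2)
Line 2: ['letter', 'young', 'golden'] (min_width=19, slack=3)
Line 3: ['angry', 'ant', 'is', 'been'] (min_width=17, slack=5)
Line 4: ['orchestra', 'network', 'is'] (min_width=20, slack=2)
Line 5: ['string', 'black', 'spoon'] (min_width=18, slack=4)
Line 6: ['from', 'grass', 'network', 'six'] (min_width=22, slack=0)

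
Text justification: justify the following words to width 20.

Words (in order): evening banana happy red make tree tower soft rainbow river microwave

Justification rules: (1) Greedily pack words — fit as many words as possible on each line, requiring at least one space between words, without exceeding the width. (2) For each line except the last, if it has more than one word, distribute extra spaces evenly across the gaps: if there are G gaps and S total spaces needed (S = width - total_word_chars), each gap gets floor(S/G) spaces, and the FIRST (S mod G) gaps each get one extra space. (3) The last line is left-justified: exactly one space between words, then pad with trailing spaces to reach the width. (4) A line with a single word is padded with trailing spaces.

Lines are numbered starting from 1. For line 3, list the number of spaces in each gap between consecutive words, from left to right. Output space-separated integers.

Line 1: ['evening', 'banana', 'happy'] (min_width=20, slack=0)
Line 2: ['red', 'make', 'tree', 'tower'] (min_width=19, slack=1)
Line 3: ['soft', 'rainbow', 'river'] (min_width=18, slack=2)
Line 4: ['microwave'] (min_width=9, slack=11)

Answer: 2 2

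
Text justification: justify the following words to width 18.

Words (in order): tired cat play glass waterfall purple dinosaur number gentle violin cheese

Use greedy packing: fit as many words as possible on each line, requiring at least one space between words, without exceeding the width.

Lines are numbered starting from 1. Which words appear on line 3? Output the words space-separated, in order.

Answer: purple dinosaur

Derivation:
Line 1: ['tired', 'cat', 'play'] (min_width=14, slack=4)
Line 2: ['glass', 'waterfall'] (min_width=15, slack=3)
Line 3: ['purple', 'dinosaur'] (min_width=15, slack=3)
Line 4: ['number', 'gentle'] (min_width=13, slack=5)
Line 5: ['violin', 'cheese'] (min_width=13, slack=5)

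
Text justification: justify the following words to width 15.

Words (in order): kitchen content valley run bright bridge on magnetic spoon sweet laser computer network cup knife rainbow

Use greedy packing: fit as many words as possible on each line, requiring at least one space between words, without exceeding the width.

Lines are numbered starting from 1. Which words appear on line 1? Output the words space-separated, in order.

Line 1: ['kitchen', 'content'] (min_width=15, slack=0)
Line 2: ['valley', 'run'] (min_width=10, slack=5)
Line 3: ['bright', 'bridge'] (min_width=13, slack=2)
Line 4: ['on', 'magnetic'] (min_width=11, slack=4)
Line 5: ['spoon', 'sweet'] (min_width=11, slack=4)
Line 6: ['laser', 'computer'] (min_width=14, slack=1)
Line 7: ['network', 'cup'] (min_width=11, slack=4)
Line 8: ['knife', 'rainbow'] (min_width=13, slack=2)

Answer: kitchen content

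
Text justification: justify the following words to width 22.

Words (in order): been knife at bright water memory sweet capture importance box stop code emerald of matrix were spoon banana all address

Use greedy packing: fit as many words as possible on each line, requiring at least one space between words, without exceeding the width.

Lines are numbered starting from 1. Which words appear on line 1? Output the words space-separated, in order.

Answer: been knife at bright

Derivation:
Line 1: ['been', 'knife', 'at', 'bright'] (min_width=20, slack=2)
Line 2: ['water', 'memory', 'sweet'] (min_width=18, slack=4)
Line 3: ['capture', 'importance', 'box'] (min_width=22, slack=0)
Line 4: ['stop', 'code', 'emerald', 'of'] (min_width=20, slack=2)
Line 5: ['matrix', 'were', 'spoon'] (min_width=17, slack=5)
Line 6: ['banana', 'all', 'address'] (min_width=18, slack=4)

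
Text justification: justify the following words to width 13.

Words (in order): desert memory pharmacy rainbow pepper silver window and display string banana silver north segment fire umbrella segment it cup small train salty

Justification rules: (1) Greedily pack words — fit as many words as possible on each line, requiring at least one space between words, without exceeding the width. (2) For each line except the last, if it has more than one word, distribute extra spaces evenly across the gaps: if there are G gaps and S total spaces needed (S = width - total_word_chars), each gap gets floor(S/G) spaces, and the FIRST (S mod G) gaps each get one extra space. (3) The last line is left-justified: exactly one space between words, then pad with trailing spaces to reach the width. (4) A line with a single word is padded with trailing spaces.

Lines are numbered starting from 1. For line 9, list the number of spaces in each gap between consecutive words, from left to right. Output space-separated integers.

Line 1: ['desert', 'memory'] (min_width=13, slack=0)
Line 2: ['pharmacy'] (min_width=8, slack=5)
Line 3: ['rainbow'] (min_width=7, slack=6)
Line 4: ['pepper', 'silver'] (min_width=13, slack=0)
Line 5: ['window', 'and'] (min_width=10, slack=3)
Line 6: ['display'] (min_width=7, slack=6)
Line 7: ['string', 'banana'] (min_width=13, slack=0)
Line 8: ['silver', 'north'] (min_width=12, slack=1)
Line 9: ['segment', 'fire'] (min_width=12, slack=1)
Line 10: ['umbrella'] (min_width=8, slack=5)
Line 11: ['segment', 'it'] (min_width=10, slack=3)
Line 12: ['cup', 'small'] (min_width=9, slack=4)
Line 13: ['train', 'salty'] (min_width=11, slack=2)

Answer: 2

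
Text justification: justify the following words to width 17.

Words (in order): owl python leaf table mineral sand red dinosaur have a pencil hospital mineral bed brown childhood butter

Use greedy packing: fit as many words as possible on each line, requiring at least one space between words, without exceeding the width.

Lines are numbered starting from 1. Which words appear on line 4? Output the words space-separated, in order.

Line 1: ['owl', 'python', 'leaf'] (min_width=15, slack=2)
Line 2: ['table', 'mineral'] (min_width=13, slack=4)
Line 3: ['sand', 'red', 'dinosaur'] (min_width=17, slack=0)
Line 4: ['have', 'a', 'pencil'] (min_width=13, slack=4)
Line 5: ['hospital', 'mineral'] (min_width=16, slack=1)
Line 6: ['bed', 'brown'] (min_width=9, slack=8)
Line 7: ['childhood', 'butter'] (min_width=16, slack=1)

Answer: have a pencil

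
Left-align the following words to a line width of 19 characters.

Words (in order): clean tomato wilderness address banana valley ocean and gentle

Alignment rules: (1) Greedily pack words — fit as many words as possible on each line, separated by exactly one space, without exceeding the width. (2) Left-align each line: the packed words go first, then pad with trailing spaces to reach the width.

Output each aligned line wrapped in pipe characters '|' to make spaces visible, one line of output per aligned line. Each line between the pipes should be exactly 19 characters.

Answer: |clean tomato       |
|wilderness address |
|banana valley ocean|
|and gentle         |

Derivation:
Line 1: ['clean', 'tomato'] (min_width=12, slack=7)
Line 2: ['wilderness', 'address'] (min_width=18, slack=1)
Line 3: ['banana', 'valley', 'ocean'] (min_width=19, slack=0)
Line 4: ['and', 'gentle'] (min_width=10, slack=9)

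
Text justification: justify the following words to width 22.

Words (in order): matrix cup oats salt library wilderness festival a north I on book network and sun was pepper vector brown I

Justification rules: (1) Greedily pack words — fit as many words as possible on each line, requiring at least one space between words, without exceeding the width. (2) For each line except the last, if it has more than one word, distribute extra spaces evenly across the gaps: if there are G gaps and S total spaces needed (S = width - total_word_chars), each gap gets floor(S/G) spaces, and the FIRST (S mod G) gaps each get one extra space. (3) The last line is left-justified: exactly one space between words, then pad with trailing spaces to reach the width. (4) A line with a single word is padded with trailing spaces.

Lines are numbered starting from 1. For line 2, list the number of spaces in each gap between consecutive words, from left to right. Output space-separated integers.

Answer: 5

Derivation:
Line 1: ['matrix', 'cup', 'oats', 'salt'] (min_width=20, slack=2)
Line 2: ['library', 'wilderness'] (min_width=18, slack=4)
Line 3: ['festival', 'a', 'north', 'I', 'on'] (min_width=21, slack=1)
Line 4: ['book', 'network', 'and', 'sun'] (min_width=20, slack=2)
Line 5: ['was', 'pepper', 'vector'] (min_width=17, slack=5)
Line 6: ['brown', 'I'] (min_width=7, slack=15)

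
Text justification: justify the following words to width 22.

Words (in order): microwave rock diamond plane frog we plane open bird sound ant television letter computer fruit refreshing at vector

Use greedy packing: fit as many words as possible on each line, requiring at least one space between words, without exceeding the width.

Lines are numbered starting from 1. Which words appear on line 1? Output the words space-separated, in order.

Answer: microwave rock diamond

Derivation:
Line 1: ['microwave', 'rock', 'diamond'] (min_width=22, slack=0)
Line 2: ['plane', 'frog', 'we', 'plane'] (min_width=19, slack=3)
Line 3: ['open', 'bird', 'sound', 'ant'] (min_width=19, slack=3)
Line 4: ['television', 'letter'] (min_width=17, slack=5)
Line 5: ['computer', 'fruit'] (min_width=14, slack=8)
Line 6: ['refreshing', 'at', 'vector'] (min_width=20, slack=2)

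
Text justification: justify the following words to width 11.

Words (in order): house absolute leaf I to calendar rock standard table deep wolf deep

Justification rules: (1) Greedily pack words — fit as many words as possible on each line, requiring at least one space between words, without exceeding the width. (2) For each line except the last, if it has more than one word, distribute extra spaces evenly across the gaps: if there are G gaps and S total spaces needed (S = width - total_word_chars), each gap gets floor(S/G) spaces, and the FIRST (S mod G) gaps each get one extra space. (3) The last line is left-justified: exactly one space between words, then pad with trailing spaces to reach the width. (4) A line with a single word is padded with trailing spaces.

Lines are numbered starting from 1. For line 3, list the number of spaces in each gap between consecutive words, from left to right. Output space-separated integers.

Answer: 2 2

Derivation:
Line 1: ['house'] (min_width=5, slack=6)
Line 2: ['absolute'] (min_width=8, slack=3)
Line 3: ['leaf', 'I', 'to'] (min_width=9, slack=2)
Line 4: ['calendar'] (min_width=8, slack=3)
Line 5: ['rock'] (min_width=4, slack=7)
Line 6: ['standard'] (min_width=8, slack=3)
Line 7: ['table', 'deep'] (min_width=10, slack=1)
Line 8: ['wolf', 'deep'] (min_width=9, slack=2)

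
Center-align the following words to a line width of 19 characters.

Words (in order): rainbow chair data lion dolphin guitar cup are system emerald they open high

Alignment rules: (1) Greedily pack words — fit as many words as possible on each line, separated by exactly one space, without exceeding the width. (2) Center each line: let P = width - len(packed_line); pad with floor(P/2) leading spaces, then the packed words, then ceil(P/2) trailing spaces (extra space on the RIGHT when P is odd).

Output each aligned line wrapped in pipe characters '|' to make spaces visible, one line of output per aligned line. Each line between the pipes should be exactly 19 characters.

Line 1: ['rainbow', 'chair', 'data'] (min_width=18, slack=1)
Line 2: ['lion', 'dolphin', 'guitar'] (min_width=19, slack=0)
Line 3: ['cup', 'are', 'system'] (min_width=14, slack=5)
Line 4: ['emerald', 'they', 'open'] (min_width=17, slack=2)
Line 5: ['high'] (min_width=4, slack=15)

Answer: |rainbow chair data |
|lion dolphin guitar|
|  cup are system   |
| emerald they open |
|       high        |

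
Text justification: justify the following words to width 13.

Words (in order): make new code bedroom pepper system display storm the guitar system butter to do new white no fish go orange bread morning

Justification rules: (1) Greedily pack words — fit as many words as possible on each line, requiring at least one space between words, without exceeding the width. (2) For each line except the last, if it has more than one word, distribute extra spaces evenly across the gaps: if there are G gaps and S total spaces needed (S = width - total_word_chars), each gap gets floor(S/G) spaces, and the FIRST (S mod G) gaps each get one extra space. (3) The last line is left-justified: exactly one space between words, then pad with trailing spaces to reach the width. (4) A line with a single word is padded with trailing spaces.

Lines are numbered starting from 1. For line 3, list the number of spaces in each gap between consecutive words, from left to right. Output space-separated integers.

Line 1: ['make', 'new', 'code'] (min_width=13, slack=0)
Line 2: ['bedroom'] (min_width=7, slack=6)
Line 3: ['pepper', 'system'] (min_width=13, slack=0)
Line 4: ['display', 'storm'] (min_width=13, slack=0)
Line 5: ['the', 'guitar'] (min_width=10, slack=3)
Line 6: ['system', 'butter'] (min_width=13, slack=0)
Line 7: ['to', 'do', 'new'] (min_width=9, slack=4)
Line 8: ['white', 'no', 'fish'] (min_width=13, slack=0)
Line 9: ['go', 'orange'] (min_width=9, slack=4)
Line 10: ['bread', 'morning'] (min_width=13, slack=0)

Answer: 1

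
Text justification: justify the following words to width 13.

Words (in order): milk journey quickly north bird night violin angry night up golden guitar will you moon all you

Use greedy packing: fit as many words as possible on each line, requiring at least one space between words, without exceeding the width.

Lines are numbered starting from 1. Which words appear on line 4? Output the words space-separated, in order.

Line 1: ['milk', 'journey'] (min_width=12, slack=1)
Line 2: ['quickly', 'north'] (min_width=13, slack=0)
Line 3: ['bird', 'night'] (min_width=10, slack=3)
Line 4: ['violin', 'angry'] (min_width=12, slack=1)
Line 5: ['night', 'up'] (min_width=8, slack=5)
Line 6: ['golden', 'guitar'] (min_width=13, slack=0)
Line 7: ['will', 'you', 'moon'] (min_width=13, slack=0)
Line 8: ['all', 'you'] (min_width=7, slack=6)

Answer: violin angry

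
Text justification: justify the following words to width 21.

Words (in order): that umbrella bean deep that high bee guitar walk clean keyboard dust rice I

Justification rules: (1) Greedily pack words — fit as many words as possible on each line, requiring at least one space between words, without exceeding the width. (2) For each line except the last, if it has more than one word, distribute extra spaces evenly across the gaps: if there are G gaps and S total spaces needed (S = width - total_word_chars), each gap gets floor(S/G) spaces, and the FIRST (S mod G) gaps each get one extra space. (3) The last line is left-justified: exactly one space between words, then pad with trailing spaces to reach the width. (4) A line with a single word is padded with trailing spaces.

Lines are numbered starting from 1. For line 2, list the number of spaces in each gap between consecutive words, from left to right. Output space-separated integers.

Answer: 2 2 2

Derivation:
Line 1: ['that', 'umbrella', 'bean'] (min_width=18, slack=3)
Line 2: ['deep', 'that', 'high', 'bee'] (min_width=18, slack=3)
Line 3: ['guitar', 'walk', 'clean'] (min_width=17, slack=4)
Line 4: ['keyboard', 'dust', 'rice', 'I'] (min_width=20, slack=1)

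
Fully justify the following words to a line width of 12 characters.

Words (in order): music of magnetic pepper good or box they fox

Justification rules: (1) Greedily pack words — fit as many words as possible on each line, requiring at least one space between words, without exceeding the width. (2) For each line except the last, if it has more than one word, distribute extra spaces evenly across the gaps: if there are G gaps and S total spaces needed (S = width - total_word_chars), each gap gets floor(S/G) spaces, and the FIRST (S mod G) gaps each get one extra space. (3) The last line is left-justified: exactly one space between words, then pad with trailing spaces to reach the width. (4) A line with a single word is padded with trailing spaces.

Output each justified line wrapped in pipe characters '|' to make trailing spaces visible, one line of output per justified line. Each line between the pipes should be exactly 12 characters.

Answer: |music     of|
|magnetic    |
|pepper  good|
|or  box they|
|fox         |

Derivation:
Line 1: ['music', 'of'] (min_width=8, slack=4)
Line 2: ['magnetic'] (min_width=8, slack=4)
Line 3: ['pepper', 'good'] (min_width=11, slack=1)
Line 4: ['or', 'box', 'they'] (min_width=11, slack=1)
Line 5: ['fox'] (min_width=3, slack=9)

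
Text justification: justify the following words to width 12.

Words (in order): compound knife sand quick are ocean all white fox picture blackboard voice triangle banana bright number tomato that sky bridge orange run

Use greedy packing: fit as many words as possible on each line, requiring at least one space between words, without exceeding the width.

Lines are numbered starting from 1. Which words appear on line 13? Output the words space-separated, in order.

Line 1: ['compound'] (min_width=8, slack=4)
Line 2: ['knife', 'sand'] (min_width=10, slack=2)
Line 3: ['quick', 'are'] (min_width=9, slack=3)
Line 4: ['ocean', 'all'] (min_width=9, slack=3)
Line 5: ['white', 'fox'] (min_width=9, slack=3)
Line 6: ['picture'] (min_width=7, slack=5)
Line 7: ['blackboard'] (min_width=10, slack=2)
Line 8: ['voice'] (min_width=5, slack=7)
Line 9: ['triangle'] (min_width=8, slack=4)
Line 10: ['banana'] (min_width=6, slack=6)
Line 11: ['bright'] (min_width=6, slack=6)
Line 12: ['number'] (min_width=6, slack=6)
Line 13: ['tomato', 'that'] (min_width=11, slack=1)
Line 14: ['sky', 'bridge'] (min_width=10, slack=2)
Line 15: ['orange', 'run'] (min_width=10, slack=2)

Answer: tomato that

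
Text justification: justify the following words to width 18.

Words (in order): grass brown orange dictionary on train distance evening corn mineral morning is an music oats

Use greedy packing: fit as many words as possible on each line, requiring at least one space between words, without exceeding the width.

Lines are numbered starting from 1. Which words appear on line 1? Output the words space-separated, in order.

Answer: grass brown orange

Derivation:
Line 1: ['grass', 'brown', 'orange'] (min_width=18, slack=0)
Line 2: ['dictionary', 'on'] (min_width=13, slack=5)
Line 3: ['train', 'distance'] (min_width=14, slack=4)
Line 4: ['evening', 'corn'] (min_width=12, slack=6)
Line 5: ['mineral', 'morning', 'is'] (min_width=18, slack=0)
Line 6: ['an', 'music', 'oats'] (min_width=13, slack=5)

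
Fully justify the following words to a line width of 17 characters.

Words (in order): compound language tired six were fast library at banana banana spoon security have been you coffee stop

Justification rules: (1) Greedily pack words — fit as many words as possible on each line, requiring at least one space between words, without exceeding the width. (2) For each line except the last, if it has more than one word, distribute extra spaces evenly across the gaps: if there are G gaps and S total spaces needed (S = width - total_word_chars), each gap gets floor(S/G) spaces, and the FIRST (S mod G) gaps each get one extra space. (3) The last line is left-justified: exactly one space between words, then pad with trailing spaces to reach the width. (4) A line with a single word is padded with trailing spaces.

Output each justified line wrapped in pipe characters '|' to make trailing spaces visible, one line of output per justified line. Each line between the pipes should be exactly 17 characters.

Answer: |compound language|
|tired   six  were|
|fast  library  at|
|banana     banana|
|spoon    security|
|have   been   you|
|coffee stop      |

Derivation:
Line 1: ['compound', 'language'] (min_width=17, slack=0)
Line 2: ['tired', 'six', 'were'] (min_width=14, slack=3)
Line 3: ['fast', 'library', 'at'] (min_width=15, slack=2)
Line 4: ['banana', 'banana'] (min_width=13, slack=4)
Line 5: ['spoon', 'security'] (min_width=14, slack=3)
Line 6: ['have', 'been', 'you'] (min_width=13, slack=4)
Line 7: ['coffee', 'stop'] (min_width=11, slack=6)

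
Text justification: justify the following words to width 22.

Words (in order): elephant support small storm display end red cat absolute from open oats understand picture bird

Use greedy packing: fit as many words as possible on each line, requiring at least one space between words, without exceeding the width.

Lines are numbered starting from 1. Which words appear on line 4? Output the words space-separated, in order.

Answer: oats understand

Derivation:
Line 1: ['elephant', 'support', 'small'] (min_width=22, slack=0)
Line 2: ['storm', 'display', 'end', 'red'] (min_width=21, slack=1)
Line 3: ['cat', 'absolute', 'from', 'open'] (min_width=22, slack=0)
Line 4: ['oats', 'understand'] (min_width=15, slack=7)
Line 5: ['picture', 'bird'] (min_width=12, slack=10)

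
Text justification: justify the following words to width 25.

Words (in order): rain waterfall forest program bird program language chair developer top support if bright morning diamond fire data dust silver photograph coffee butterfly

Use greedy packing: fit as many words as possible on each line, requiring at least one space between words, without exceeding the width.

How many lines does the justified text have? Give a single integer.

Answer: 7

Derivation:
Line 1: ['rain', 'waterfall', 'forest'] (min_width=21, slack=4)
Line 2: ['program', 'bird', 'program'] (min_width=20, slack=5)
Line 3: ['language', 'chair', 'developer'] (min_width=24, slack=1)
Line 4: ['top', 'support', 'if', 'bright'] (min_width=21, slack=4)
Line 5: ['morning', 'diamond', 'fire', 'data'] (min_width=25, slack=0)
Line 6: ['dust', 'silver', 'photograph'] (min_width=22, slack=3)
Line 7: ['coffee', 'butterfly'] (min_width=16, slack=9)
Total lines: 7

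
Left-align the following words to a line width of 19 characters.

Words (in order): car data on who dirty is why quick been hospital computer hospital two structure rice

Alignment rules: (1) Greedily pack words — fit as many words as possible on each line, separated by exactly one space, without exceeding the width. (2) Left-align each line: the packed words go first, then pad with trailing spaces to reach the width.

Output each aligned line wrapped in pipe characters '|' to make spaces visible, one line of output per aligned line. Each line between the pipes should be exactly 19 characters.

Answer: |car data on who    |
|dirty is why quick |
|been hospital      |
|computer hospital  |
|two structure rice |

Derivation:
Line 1: ['car', 'data', 'on', 'who'] (min_width=15, slack=4)
Line 2: ['dirty', 'is', 'why', 'quick'] (min_width=18, slack=1)
Line 3: ['been', 'hospital'] (min_width=13, slack=6)
Line 4: ['computer', 'hospital'] (min_width=17, slack=2)
Line 5: ['two', 'structure', 'rice'] (min_width=18, slack=1)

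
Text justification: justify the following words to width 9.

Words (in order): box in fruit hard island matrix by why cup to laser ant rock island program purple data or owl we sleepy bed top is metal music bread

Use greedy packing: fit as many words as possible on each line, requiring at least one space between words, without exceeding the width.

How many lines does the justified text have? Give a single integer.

Line 1: ['box', 'in'] (min_width=6, slack=3)
Line 2: ['fruit'] (min_width=5, slack=4)
Line 3: ['hard'] (min_width=4, slack=5)
Line 4: ['island'] (min_width=6, slack=3)
Line 5: ['matrix', 'by'] (min_width=9, slack=0)
Line 6: ['why', 'cup'] (min_width=7, slack=2)
Line 7: ['to', 'laser'] (min_width=8, slack=1)
Line 8: ['ant', 'rock'] (min_width=8, slack=1)
Line 9: ['island'] (min_width=6, slack=3)
Line 10: ['program'] (min_width=7, slack=2)
Line 11: ['purple'] (min_width=6, slack=3)
Line 12: ['data', 'or'] (min_width=7, slack=2)
Line 13: ['owl', 'we'] (min_width=6, slack=3)
Line 14: ['sleepy'] (min_width=6, slack=3)
Line 15: ['bed', 'top'] (min_width=7, slack=2)
Line 16: ['is', 'metal'] (min_width=8, slack=1)
Line 17: ['music'] (min_width=5, slack=4)
Line 18: ['bread'] (min_width=5, slack=4)
Total lines: 18

Answer: 18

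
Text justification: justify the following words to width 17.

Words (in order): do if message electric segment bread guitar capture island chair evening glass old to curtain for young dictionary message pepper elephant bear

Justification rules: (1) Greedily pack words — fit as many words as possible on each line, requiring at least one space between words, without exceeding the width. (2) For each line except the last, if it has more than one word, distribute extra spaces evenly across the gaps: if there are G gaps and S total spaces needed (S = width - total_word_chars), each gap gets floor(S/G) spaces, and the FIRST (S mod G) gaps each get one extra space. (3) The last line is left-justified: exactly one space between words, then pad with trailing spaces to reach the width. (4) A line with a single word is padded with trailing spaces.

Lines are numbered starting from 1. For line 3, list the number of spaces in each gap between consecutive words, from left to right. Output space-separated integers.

Answer: 6

Derivation:
Line 1: ['do', 'if', 'message'] (min_width=13, slack=4)
Line 2: ['electric', 'segment'] (min_width=16, slack=1)
Line 3: ['bread', 'guitar'] (min_width=12, slack=5)
Line 4: ['capture', 'island'] (min_width=14, slack=3)
Line 5: ['chair', 'evening'] (min_width=13, slack=4)
Line 6: ['glass', 'old', 'to'] (min_width=12, slack=5)
Line 7: ['curtain', 'for', 'young'] (min_width=17, slack=0)
Line 8: ['dictionary'] (min_width=10, slack=7)
Line 9: ['message', 'pepper'] (min_width=14, slack=3)
Line 10: ['elephant', 'bear'] (min_width=13, slack=4)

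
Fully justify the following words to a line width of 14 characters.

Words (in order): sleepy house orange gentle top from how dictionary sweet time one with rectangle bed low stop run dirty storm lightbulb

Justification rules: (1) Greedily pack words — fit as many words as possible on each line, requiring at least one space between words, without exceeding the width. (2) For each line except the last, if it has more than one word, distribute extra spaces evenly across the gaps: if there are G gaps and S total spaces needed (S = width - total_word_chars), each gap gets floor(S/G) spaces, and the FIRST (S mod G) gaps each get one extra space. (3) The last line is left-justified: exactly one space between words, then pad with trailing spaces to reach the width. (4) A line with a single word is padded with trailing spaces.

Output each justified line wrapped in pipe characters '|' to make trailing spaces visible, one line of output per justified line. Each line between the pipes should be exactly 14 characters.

Answer: |sleepy   house|
|orange  gentle|
|top  from  how|
|dictionary    |
|sweet time one|
|with rectangle|
|bed  low  stop|
|run      dirty|
|storm         |
|lightbulb     |

Derivation:
Line 1: ['sleepy', 'house'] (min_width=12, slack=2)
Line 2: ['orange', 'gentle'] (min_width=13, slack=1)
Line 3: ['top', 'from', 'how'] (min_width=12, slack=2)
Line 4: ['dictionary'] (min_width=10, slack=4)
Line 5: ['sweet', 'time', 'one'] (min_width=14, slack=0)
Line 6: ['with', 'rectangle'] (min_width=14, slack=0)
Line 7: ['bed', 'low', 'stop'] (min_width=12, slack=2)
Line 8: ['run', 'dirty'] (min_width=9, slack=5)
Line 9: ['storm'] (min_width=5, slack=9)
Line 10: ['lightbulb'] (min_width=9, slack=5)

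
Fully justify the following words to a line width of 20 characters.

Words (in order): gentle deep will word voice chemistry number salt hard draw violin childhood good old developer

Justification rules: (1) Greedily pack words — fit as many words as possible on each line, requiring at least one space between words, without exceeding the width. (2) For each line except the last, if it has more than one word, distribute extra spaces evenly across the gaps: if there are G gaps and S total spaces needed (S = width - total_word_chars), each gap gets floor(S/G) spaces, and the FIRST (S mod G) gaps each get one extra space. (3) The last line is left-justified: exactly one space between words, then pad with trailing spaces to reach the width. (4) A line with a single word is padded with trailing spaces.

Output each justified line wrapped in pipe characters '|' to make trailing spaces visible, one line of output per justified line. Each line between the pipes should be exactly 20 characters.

Line 1: ['gentle', 'deep', 'will'] (min_width=16, slack=4)
Line 2: ['word', 'voice', 'chemistry'] (min_width=20, slack=0)
Line 3: ['number', 'salt', 'hard'] (min_width=16, slack=4)
Line 4: ['draw', 'violin'] (min_width=11, slack=9)
Line 5: ['childhood', 'good', 'old'] (min_width=18, slack=2)
Line 6: ['developer'] (min_width=9, slack=11)

Answer: |gentle   deep   will|
|word voice chemistry|
|number   salt   hard|
|draw          violin|
|childhood  good  old|
|developer           |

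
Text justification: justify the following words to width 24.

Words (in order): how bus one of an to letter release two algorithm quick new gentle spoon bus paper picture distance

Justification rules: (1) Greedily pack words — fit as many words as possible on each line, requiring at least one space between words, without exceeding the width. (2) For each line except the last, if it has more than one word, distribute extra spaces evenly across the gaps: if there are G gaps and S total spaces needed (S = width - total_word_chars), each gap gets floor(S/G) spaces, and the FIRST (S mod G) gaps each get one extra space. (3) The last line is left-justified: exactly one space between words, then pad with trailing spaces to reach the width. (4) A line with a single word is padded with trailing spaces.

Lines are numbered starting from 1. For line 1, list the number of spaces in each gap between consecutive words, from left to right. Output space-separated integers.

Line 1: ['how', 'bus', 'one', 'of', 'an', 'to'] (min_width=20, slack=4)
Line 2: ['letter', 'release', 'two'] (min_width=18, slack=6)
Line 3: ['algorithm', 'quick', 'new'] (min_width=19, slack=5)
Line 4: ['gentle', 'spoon', 'bus', 'paper'] (min_width=22, slack=2)
Line 5: ['picture', 'distance'] (min_width=16, slack=8)

Answer: 2 2 2 2 1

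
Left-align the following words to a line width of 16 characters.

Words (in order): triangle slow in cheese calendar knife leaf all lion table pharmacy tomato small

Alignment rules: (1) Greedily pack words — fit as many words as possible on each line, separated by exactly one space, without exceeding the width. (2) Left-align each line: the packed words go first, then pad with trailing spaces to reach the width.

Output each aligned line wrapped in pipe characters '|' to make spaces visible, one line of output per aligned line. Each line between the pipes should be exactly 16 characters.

Line 1: ['triangle', 'slow', 'in'] (min_width=16, slack=0)
Line 2: ['cheese', 'calendar'] (min_width=15, slack=1)
Line 3: ['knife', 'leaf', 'all'] (min_width=14, slack=2)
Line 4: ['lion', 'table'] (min_width=10, slack=6)
Line 5: ['pharmacy', 'tomato'] (min_width=15, slack=1)
Line 6: ['small'] (min_width=5, slack=11)

Answer: |triangle slow in|
|cheese calendar |
|knife leaf all  |
|lion table      |
|pharmacy tomato |
|small           |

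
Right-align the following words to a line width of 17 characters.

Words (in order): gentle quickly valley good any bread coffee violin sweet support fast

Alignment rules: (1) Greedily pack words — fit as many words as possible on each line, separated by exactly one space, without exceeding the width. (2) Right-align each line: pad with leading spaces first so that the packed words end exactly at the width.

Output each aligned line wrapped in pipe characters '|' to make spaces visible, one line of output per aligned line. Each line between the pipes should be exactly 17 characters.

Line 1: ['gentle', 'quickly'] (min_width=14, slack=3)
Line 2: ['valley', 'good', 'any'] (min_width=15, slack=2)
Line 3: ['bread', 'coffee'] (min_width=12, slack=5)
Line 4: ['violin', 'sweet'] (min_width=12, slack=5)
Line 5: ['support', 'fast'] (min_width=12, slack=5)

Answer: |   gentle quickly|
|  valley good any|
|     bread coffee|
|     violin sweet|
|     support fast|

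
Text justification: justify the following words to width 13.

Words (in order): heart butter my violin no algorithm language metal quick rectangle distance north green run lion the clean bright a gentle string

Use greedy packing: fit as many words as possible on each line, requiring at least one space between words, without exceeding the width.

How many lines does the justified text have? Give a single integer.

Line 1: ['heart', 'butter'] (min_width=12, slack=1)
Line 2: ['my', 'violin', 'no'] (min_width=12, slack=1)
Line 3: ['algorithm'] (min_width=9, slack=4)
Line 4: ['language'] (min_width=8, slack=5)
Line 5: ['metal', 'quick'] (min_width=11, slack=2)
Line 6: ['rectangle'] (min_width=9, slack=4)
Line 7: ['distance'] (min_width=8, slack=5)
Line 8: ['north', 'green'] (min_width=11, slack=2)
Line 9: ['run', 'lion', 'the'] (min_width=12, slack=1)
Line 10: ['clean', 'bright'] (min_width=12, slack=1)
Line 11: ['a', 'gentle'] (min_width=8, slack=5)
Line 12: ['string'] (min_width=6, slack=7)
Total lines: 12

Answer: 12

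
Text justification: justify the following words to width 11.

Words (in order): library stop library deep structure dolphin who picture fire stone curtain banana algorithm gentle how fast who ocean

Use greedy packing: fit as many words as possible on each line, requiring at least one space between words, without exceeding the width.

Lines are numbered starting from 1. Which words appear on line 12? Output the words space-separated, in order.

Answer: gentle how

Derivation:
Line 1: ['library'] (min_width=7, slack=4)
Line 2: ['stop'] (min_width=4, slack=7)
Line 3: ['library'] (min_width=7, slack=4)
Line 4: ['deep'] (min_width=4, slack=7)
Line 5: ['structure'] (min_width=9, slack=2)
Line 6: ['dolphin', 'who'] (min_width=11, slack=0)
Line 7: ['picture'] (min_width=7, slack=4)
Line 8: ['fire', 'stone'] (min_width=10, slack=1)
Line 9: ['curtain'] (min_width=7, slack=4)
Line 10: ['banana'] (min_width=6, slack=5)
Line 11: ['algorithm'] (min_width=9, slack=2)
Line 12: ['gentle', 'how'] (min_width=10, slack=1)
Line 13: ['fast', 'who'] (min_width=8, slack=3)
Line 14: ['ocean'] (min_width=5, slack=6)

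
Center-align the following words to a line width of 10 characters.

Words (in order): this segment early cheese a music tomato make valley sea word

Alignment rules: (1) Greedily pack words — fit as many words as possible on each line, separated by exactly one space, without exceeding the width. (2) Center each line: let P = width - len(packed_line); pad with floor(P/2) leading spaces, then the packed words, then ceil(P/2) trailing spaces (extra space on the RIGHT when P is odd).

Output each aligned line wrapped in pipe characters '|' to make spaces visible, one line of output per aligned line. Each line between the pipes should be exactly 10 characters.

Answer: |   this   |
| segment  |
|  early   |
| cheese a |
|  music   |
|  tomato  |
|   make   |
|valley sea|
|   word   |

Derivation:
Line 1: ['this'] (min_width=4, slack=6)
Line 2: ['segment'] (min_width=7, slack=3)
Line 3: ['early'] (min_width=5, slack=5)
Line 4: ['cheese', 'a'] (min_width=8, slack=2)
Line 5: ['music'] (min_width=5, slack=5)
Line 6: ['tomato'] (min_width=6, slack=4)
Line 7: ['make'] (min_width=4, slack=6)
Line 8: ['valley', 'sea'] (min_width=10, slack=0)
Line 9: ['word'] (min_width=4, slack=6)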